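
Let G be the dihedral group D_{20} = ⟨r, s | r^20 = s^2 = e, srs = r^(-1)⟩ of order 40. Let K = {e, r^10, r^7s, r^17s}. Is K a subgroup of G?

Yes

|K| = 4 divides |G| = 40, consistent with Lagrange.
K contains the identity, every element's inverse is in K, and K is closed under ·: it is a subgroup.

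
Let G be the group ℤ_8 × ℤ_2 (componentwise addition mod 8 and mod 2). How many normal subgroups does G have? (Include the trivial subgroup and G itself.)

G is abelian, so every subgroup is normal.
G has 11 subgroups in total, hence 11 normal subgroups.

11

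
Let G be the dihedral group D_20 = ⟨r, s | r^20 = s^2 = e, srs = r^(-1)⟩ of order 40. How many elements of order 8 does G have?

0

No element of G has order 8 (even though 8 | 40).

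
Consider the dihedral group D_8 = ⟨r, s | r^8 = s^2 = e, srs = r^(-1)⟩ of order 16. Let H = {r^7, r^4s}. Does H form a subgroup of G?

No

The identity e ∉ H, so H is not a subgroup.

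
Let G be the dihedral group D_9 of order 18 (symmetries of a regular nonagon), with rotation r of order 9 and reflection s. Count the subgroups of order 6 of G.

3

|G| = 18 and 6 | 18, so subgroups of order 6 are possible by Lagrange.
The subgroups of order 6 are: {e, r^3, r^6, r^2s, r^5s, r^8s}; {e, r^3, r^6, s, r^3s, r^6s}; {e, r^3, r^6, rs, r^4s, r^7s}.
So G has 3 subgroups of order 6.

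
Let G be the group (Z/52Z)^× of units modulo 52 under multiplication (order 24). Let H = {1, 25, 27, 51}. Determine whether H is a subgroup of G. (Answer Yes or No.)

|H| = 4 divides |G| = 24, consistent with Lagrange.
H contains the identity, every element's inverse is in H, and H is closed under ·: it is a subgroup.

Yes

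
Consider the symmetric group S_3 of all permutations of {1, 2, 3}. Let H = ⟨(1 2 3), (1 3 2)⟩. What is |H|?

|⟨(1 2 3)⟩| = 3 and |⟨(1 3 2)⟩| = 3, so |H| is a multiple of lcm(3, 3) = 3 and divides |G| = 6.
Closing under the operation: H = {e, (1 2 3), (1 3 2)}, so |H| = 3.

3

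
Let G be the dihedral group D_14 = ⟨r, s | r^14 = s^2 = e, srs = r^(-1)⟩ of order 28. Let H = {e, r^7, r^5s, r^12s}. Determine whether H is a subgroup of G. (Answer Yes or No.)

Yes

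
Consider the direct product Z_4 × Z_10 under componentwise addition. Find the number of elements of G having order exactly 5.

4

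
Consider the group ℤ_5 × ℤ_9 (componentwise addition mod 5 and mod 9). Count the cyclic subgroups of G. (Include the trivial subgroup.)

6

Group the elements of G by the cyclic subgroup they generate; each cyclic subgroup of order d accounts for φ(d) elements.
Cyclic subgroups by order — order 1: 1; order 3: 1; order 5: 1; order 9: 1; order 15: 1; order 45: 1.
Total: 6.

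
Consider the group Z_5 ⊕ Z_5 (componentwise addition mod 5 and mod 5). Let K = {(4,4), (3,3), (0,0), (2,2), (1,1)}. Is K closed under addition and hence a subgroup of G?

|K| = 5 divides |G| = 25, consistent with Lagrange.
K contains the identity, every element's inverse is in K, and K is closed under +: it is a subgroup.
In fact K = ⟨(4,4)⟩.

Yes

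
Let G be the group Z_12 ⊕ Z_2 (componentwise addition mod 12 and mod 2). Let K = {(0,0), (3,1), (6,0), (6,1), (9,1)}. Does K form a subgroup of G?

|K| = 5 does not divide |G| = 24, so by Lagrange K is not a subgroup.

No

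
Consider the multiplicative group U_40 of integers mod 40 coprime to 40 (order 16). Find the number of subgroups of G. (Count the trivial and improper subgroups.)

|G| = 16, so by Lagrange every subgroup order divides 16. Divisors: 1, 2, 4, 8, 16.
Subgroups by order — order 1: 1; order 2: 7; order 4: 11; order 8: 7; order 16: 1.
Total: 1 + 7 + 11 + 7 + 1 = 27.

27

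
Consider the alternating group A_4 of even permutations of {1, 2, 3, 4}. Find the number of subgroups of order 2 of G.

|G| = 12 and 2 | 12, so subgroups of order 2 are possible by Lagrange.
The subgroups of order 2 are: {e, (1 2)(3 4)}; {e, (1 3)(2 4)}; {e, (1 4)(2 3)}.
So G has 3 subgroups of order 2.

3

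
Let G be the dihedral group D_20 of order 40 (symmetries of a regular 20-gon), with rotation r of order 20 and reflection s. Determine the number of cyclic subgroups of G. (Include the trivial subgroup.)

26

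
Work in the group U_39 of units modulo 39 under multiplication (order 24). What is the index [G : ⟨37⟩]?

|⟨37⟩| = 12 and |G| = 24.
By Lagrange, [G : H] = |G|/|H| = 24/12 = 2.

2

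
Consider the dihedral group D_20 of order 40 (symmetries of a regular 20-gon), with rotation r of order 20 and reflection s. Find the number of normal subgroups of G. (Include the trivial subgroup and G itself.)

G has 48 subgroups. Checking conjugation-invariance by order — order 1: 1/1 normal; order 2: 1/21 normal; order 4: 1/11 normal; order 5: 1/1 normal; order 8: 0/5 normal; order 10: 1/5 normal; order 20: 3/3 normal; order 40: 1/1 normal.
Total normal subgroups: 9.

9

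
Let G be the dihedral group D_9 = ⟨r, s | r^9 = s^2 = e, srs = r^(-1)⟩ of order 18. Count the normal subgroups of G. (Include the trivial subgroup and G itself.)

G has 16 subgroups. Checking conjugation-invariance by order — order 1: 1/1 normal; order 2: 0/9 normal; order 3: 1/1 normal; order 6: 0/3 normal; order 9: 1/1 normal; order 18: 1/1 normal.
Total normal subgroups: 4.

4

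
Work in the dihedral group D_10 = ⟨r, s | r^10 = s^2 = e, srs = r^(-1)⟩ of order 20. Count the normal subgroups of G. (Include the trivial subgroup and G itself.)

7

G has 22 subgroups. Checking conjugation-invariance by order — order 1: 1/1 normal; order 2: 1/11 normal; order 4: 0/5 normal; order 5: 1/1 normal; order 10: 3/3 normal; order 20: 1/1 normal.
Total normal subgroups: 7.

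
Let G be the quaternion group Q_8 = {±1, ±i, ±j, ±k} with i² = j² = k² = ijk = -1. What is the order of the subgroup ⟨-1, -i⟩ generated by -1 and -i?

|⟨-1⟩| = 2 and |⟨-i⟩| = 4, so |H| is a multiple of lcm(2, 4) = 4 and divides |G| = 8.
Closing under the operation: H = {1, -1, i, -i}, so |H| = 4.

4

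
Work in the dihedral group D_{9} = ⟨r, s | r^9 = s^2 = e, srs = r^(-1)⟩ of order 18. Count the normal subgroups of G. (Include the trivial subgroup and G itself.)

G has 16 subgroups. Checking conjugation-invariance by order — order 1: 1/1 normal; order 2: 0/9 normal; order 3: 1/1 normal; order 6: 0/3 normal; order 9: 1/1 normal; order 18: 1/1 normal.
Total normal subgroups: 4.

4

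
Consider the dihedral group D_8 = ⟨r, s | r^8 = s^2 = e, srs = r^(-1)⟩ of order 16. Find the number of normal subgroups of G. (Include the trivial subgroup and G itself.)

7

G has 19 subgroups. Checking conjugation-invariance by order — order 1: 1/1 normal; order 2: 1/9 normal; order 4: 1/5 normal; order 8: 3/3 normal; order 16: 1/1 normal.
Total normal subgroups: 7.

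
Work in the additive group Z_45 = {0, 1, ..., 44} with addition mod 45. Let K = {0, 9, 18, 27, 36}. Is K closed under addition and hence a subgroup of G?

Yes

|K| = 5 divides |G| = 45, consistent with Lagrange.
K contains the identity, every element's inverse is in K, and K is closed under +: it is a subgroup.
In fact K = ⟨18⟩.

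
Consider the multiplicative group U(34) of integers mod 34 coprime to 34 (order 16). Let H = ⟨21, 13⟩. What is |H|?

4

|⟨21⟩| = 4 and |⟨13⟩| = 4, so |H| is a multiple of lcm(4, 4) = 4 and divides |G| = 16.
Closing under the operation: H = {1, 13, 21, 33}, so |H| = 4.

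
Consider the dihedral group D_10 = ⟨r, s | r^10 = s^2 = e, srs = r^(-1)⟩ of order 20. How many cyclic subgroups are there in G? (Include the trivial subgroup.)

Each element a generates a cyclic subgroup ⟨a⟩; distinct elements may generate the same one (a cyclic group of order d has φ(d) generators).
Cyclic subgroups by order — order 1: 1; order 2: 11; order 5: 1; order 10: 1.
Total: 14.

14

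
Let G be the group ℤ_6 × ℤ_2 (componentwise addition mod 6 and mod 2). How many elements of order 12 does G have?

0

An element (a,b) has order lcm(ord(a), ord(b)); count pairs with lcm equal to 12.
Enumerating gives 0 such elements.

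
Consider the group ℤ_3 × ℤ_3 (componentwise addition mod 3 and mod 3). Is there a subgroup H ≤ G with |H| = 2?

No

2 does not divide |G| = 9, so by Lagrange no subgroup of order 2 exists.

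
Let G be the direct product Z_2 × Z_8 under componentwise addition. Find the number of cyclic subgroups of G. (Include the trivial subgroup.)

8

Group the elements of G by the cyclic subgroup they generate; each cyclic subgroup of order d accounts for φ(d) elements.
Cyclic subgroups by order — order 1: 1; order 2: 3; order 4: 2; order 8: 2.
Total: 8.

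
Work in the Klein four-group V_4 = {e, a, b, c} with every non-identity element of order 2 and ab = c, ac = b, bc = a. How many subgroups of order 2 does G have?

3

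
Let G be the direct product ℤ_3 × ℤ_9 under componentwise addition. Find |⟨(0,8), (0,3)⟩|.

|⟨(0,8)⟩| = 9 and |⟨(0,3)⟩| = 3, so |H| is a multiple of lcm(9, 3) = 9 and divides |G| = 27.
Closing under the operation: H = {(0,0), (0,1), (0,2), (0,3), (0,4), (0,5), (0,6), (0,7), (0,8)}, so |H| = 9.

9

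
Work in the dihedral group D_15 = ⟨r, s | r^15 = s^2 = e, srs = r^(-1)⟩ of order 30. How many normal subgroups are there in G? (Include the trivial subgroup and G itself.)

G has 28 subgroups. Checking conjugation-invariance by order — order 1: 1/1 normal; order 2: 0/15 normal; order 3: 1/1 normal; order 5: 1/1 normal; order 6: 0/5 normal; order 10: 0/3 normal; order 15: 1/1 normal; order 30: 1/1 normal.
Total normal subgroups: 5.

5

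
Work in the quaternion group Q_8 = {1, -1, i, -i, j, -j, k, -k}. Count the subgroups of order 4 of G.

3

|G| = 8 and 4 | 8, so subgroups of order 4 are possible by Lagrange.
The subgroups of order 4 are: {1, -1, i, -i}; {1, -1, j, -j}; {1, -1, k, -k}.
So G has 3 subgroups of order 4.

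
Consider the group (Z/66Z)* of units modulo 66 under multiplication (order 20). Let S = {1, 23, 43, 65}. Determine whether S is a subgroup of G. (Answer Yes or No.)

|S| = 4 divides |G| = 20, consistent with Lagrange.
S contains the identity, every element's inverse is in S, and S is closed under ·: it is a subgroup.

Yes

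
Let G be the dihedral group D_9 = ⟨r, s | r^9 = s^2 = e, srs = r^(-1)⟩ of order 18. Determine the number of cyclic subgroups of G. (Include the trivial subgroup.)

12

Group the elements of G by the cyclic subgroup they generate; each cyclic subgroup of order d accounts for φ(d) elements.
Cyclic subgroups by order — order 1: 1; order 2: 9; order 3: 1; order 9: 1.
Total: 12.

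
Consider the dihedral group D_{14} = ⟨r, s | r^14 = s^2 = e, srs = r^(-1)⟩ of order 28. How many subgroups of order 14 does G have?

|G| = 28 and 14 | 28, so subgroups of order 14 are possible by Lagrange.
The subgroups of order 14 are: {e, r, r^2, r^3, r^4, r^5, r^6, r^7, r^8, r^9, r^10, r^11, r^12, r^13}; {e, r^2, r^4, r^6, r^8, r^10, r^12, s, r^2s, r^4s, r^6s, r^8s, r^10s, r^12s}; {e, r^2, r^4, r^6, r^8, r^10, r^12, rs, r^3s, r^5s, r^7s, r^9s, r^11s, r^13s}.
So G has 3 subgroups of order 14.

3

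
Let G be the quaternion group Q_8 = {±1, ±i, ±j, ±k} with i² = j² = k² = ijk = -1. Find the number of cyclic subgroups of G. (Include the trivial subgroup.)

5

Group the elements of G by the cyclic subgroup they generate; each cyclic subgroup of order d accounts for φ(d) elements.
Cyclic subgroups by order — order 1: 1; order 2: 1; order 4: 3.
Total: 5.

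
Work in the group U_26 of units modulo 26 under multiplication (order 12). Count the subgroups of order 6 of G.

|G| = 12 and 6 | 12, so subgroups of order 6 are possible by Lagrange.
The subgroups of order 6 are: {1, 3, 9, 17, 23, 25}.
So G has 1 subgroup of order 6.

1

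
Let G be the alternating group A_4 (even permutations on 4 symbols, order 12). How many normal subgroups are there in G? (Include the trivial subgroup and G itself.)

3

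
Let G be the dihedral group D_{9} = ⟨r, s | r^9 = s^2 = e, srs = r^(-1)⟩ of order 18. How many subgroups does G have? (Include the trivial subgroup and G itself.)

|G| = 18, so by Lagrange every subgroup order divides 18. Divisors: 1, 2, 3, 6, 9, 18.
Subgroups by order — order 1: 1; order 2: 9; order 3: 1; order 6: 3; order 9: 1; order 18: 1.
Total: 1 + 9 + 1 + 3 + 1 + 1 = 16.

16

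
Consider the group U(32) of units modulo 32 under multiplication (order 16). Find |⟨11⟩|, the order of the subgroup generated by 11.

8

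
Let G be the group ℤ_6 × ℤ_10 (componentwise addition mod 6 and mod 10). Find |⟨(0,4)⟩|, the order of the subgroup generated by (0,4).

5

The order of (0,4) in Z_6 × Z_10 is lcm(ord(0) in Z_6, ord(4) in Z_10).
ord(0) = 1 and ord(4) = 5, so |⟨(0,4)⟩| = lcm(1, 5) = 5.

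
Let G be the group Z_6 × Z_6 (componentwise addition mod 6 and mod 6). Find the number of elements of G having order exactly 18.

0

An element (a,b) has order lcm(ord(a), ord(b)); count pairs with lcm equal to 18.
Enumerating gives 0 such elements.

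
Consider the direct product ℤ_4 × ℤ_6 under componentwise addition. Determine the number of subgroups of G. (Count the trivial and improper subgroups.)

|G| = 24, so by Lagrange every subgroup order divides 24. Divisors: 1, 2, 3, 4, 6, 8, 12, 24.
Subgroups by order — order 1: 1; order 2: 3; order 3: 1; order 4: 3; order 6: 3; order 8: 1; order 12: 3; order 24: 1.
Total: 1 + 3 + 1 + 3 + 3 + 1 + 3 + 1 = 16.

16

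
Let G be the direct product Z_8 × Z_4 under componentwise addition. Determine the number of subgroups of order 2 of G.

3

|G| = 32 and 2 | 32, so subgroups of order 2 are possible by Lagrange.
The subgroups of order 2 are: {(0,0), (0,2)}; {(0,0), (4,0)}; {(0,0), (4,2)}.
So G has 3 subgroups of order 2.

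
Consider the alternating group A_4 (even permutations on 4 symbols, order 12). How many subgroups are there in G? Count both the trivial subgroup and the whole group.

|G| = 12, so by Lagrange every subgroup order divides 12. Divisors: 1, 2, 3, 4, 6, 12.
Subgroups by order — order 1: 1; order 2: 3; order 3: 4; order 4: 1; order 6: 0; order 12: 1.
Total: 1 + 3 + 4 + 1 + 0 + 1 = 10.

10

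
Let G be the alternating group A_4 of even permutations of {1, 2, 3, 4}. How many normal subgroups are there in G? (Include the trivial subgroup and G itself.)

3

G has 10 subgroups. Checking conjugation-invariance by order — order 1: 1/1 normal; order 2: 0/3 normal; order 3: 0/4 normal; order 4: 1/1 normal; order 12: 1/1 normal.
Total normal subgroups: 3.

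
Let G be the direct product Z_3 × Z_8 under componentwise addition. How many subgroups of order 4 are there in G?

|G| = 24 and 4 | 24, so subgroups of order 4 are possible by Lagrange.
The subgroups of order 4 are: {(0,0), (0,2), (0,4), (0,6)}.
So G has 1 subgroup of order 4.

1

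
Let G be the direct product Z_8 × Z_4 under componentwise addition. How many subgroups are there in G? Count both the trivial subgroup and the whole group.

|G| = 32, so by Lagrange every subgroup order divides 32. Divisors: 1, 2, 4, 8, 16, 32.
Subgroups by order — order 1: 1; order 2: 3; order 4: 7; order 8: 7; order 16: 3; order 32: 1.
Total: 1 + 3 + 7 + 7 + 3 + 1 = 22.

22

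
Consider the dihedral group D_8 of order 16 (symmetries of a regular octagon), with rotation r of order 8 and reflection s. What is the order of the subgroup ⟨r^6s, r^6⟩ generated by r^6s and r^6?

|⟨r^6s⟩| = 2 and |⟨r^6⟩| = 4, so |H| is a multiple of lcm(2, 4) = 4 and divides |G| = 16.
Closing under the operation: H = {e, r^2, r^4, r^6, s, r^2s, r^4s, r^6s}, so |H| = 8.

8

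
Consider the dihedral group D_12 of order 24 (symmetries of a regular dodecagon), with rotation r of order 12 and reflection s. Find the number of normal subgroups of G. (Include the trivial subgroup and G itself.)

9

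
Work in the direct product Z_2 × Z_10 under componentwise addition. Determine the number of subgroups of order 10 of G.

3

|G| = 20 and 10 | 20, so subgroups of order 10 are possible by Lagrange.
The subgroups of order 10 are: {(0,0), (0,1), (0,2), (0,3), (0,4), (0,5), (0,6), (0,7), (0,8), (0,9)}; {(0,0), (0,2), (0,4), (0,6), (0,8), (1,0), (1,2), (1,4), (1,6), (1,8)}; {(0,0), (0,2), (0,4), (0,6), (0,8), (1,1), (1,3), (1,5), (1,7), (1,9)}.
So G has 3 subgroups of order 10.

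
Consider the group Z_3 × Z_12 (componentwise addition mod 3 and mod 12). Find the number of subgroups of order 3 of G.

4

|G| = 36 and 3 | 36, so subgroups of order 3 are possible by Lagrange.
The subgroups of order 3 are: {(0,0), (0,4), (0,8)}; {(0,0), (1,0), (2,0)}; {(0,0), (1,4), (2,8)}; {(0,0), (1,8), (2,4)}.
So G has 4 subgroups of order 3.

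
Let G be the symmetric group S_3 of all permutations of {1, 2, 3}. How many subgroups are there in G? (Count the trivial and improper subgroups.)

6

|G| = 6, so by Lagrange every subgroup order divides 6. Divisors: 1, 2, 3, 6.
Subgroups by order — order 1: 1; order 2: 3; order 3: 1; order 6: 1.
Total: 1 + 3 + 1 + 1 = 6.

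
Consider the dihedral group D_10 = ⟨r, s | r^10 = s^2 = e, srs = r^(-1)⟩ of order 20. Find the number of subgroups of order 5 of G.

1

|G| = 20 and 5 | 20, so subgroups of order 5 are possible by Lagrange.
The subgroups of order 5 are: {e, r^2, r^4, r^6, r^8}.
So G has 1 subgroup of order 5.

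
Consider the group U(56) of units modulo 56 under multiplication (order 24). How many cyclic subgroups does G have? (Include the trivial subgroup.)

16

Each element a generates a cyclic subgroup ⟨a⟩; distinct elements may generate the same one (a cyclic group of order d has φ(d) generators).
Cyclic subgroups by order — order 1: 1; order 2: 7; order 3: 1; order 6: 7.
Total: 16.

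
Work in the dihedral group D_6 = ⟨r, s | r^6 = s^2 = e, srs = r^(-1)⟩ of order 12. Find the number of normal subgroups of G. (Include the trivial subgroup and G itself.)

7

G has 16 subgroups. Checking conjugation-invariance by order — order 1: 1/1 normal; order 2: 1/7 normal; order 3: 1/1 normal; order 4: 0/3 normal; order 6: 3/3 normal; order 12: 1/1 normal.
Total normal subgroups: 7.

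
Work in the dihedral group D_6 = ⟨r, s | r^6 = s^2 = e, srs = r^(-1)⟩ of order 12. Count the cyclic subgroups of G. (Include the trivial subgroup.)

10

Group the elements of G by the cyclic subgroup they generate; each cyclic subgroup of order d accounts for φ(d) elements.
Cyclic subgroups by order — order 1: 1; order 2: 7; order 3: 1; order 6: 1.
Total: 10.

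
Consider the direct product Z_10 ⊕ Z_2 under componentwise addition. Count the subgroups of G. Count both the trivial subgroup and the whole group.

|G| = 20, so by Lagrange every subgroup order divides 20. Divisors: 1, 2, 4, 5, 10, 20.
Subgroups by order — order 1: 1; order 2: 3; order 4: 1; order 5: 1; order 10: 3; order 20: 1.
Total: 1 + 3 + 1 + 1 + 3 + 1 = 10.

10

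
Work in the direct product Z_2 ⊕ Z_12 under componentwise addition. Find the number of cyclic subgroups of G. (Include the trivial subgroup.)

12

Each element a generates a cyclic subgroup ⟨a⟩; distinct elements may generate the same one (a cyclic group of order d has φ(d) generators).
Cyclic subgroups by order — order 1: 1; order 2: 3; order 3: 1; order 4: 2; order 6: 3; order 12: 2.
Total: 12.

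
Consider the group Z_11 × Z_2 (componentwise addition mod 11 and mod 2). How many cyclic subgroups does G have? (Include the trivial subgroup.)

4

Each element a generates a cyclic subgroup ⟨a⟩; distinct elements may generate the same one (a cyclic group of order d has φ(d) generators).
Cyclic subgroups by order — order 1: 1; order 2: 1; order 11: 1; order 22: 1.
Total: 4.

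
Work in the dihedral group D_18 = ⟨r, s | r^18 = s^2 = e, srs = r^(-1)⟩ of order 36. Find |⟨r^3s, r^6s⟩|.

12

|⟨r^3s⟩| = 2 and |⟨r^6s⟩| = 2, so |H| is a multiple of lcm(2, 2) = 2 and divides |G| = 36.
Closing under the operation: H = {e, r^3, r^6, r^9, r^12, r^15, s, r^3s, r^6s, r^9s, r^12s, r^15s}, so |H| = 12.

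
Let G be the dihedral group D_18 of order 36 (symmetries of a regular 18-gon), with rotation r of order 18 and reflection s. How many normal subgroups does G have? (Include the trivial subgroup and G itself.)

9

G has 45 subgroups. Checking conjugation-invariance by order — order 1: 1/1 normal; order 2: 1/19 normal; order 3: 1/1 normal; order 4: 0/9 normal; order 6: 1/7 normal; order 9: 1/1 normal; order 12: 0/3 normal; order 18: 3/3 normal; order 36: 1/1 normal.
Total normal subgroups: 9.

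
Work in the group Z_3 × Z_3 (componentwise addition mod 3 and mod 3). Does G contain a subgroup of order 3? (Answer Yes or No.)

Yes

3 | 9. A subgroup of order 3 is {(0,0), (0,1), (0,2)}.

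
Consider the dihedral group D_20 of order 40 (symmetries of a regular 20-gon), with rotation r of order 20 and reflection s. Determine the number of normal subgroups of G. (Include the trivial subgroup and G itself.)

G has 48 subgroups. Checking conjugation-invariance by order — order 1: 1/1 normal; order 2: 1/21 normal; order 4: 1/11 normal; order 5: 1/1 normal; order 8: 0/5 normal; order 10: 1/5 normal; order 20: 3/3 normal; order 40: 1/1 normal.
Total normal subgroups: 9.

9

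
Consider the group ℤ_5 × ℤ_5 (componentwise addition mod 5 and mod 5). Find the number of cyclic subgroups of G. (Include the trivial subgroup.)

7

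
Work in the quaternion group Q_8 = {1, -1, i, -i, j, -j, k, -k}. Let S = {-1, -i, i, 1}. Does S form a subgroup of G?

Yes

|S| = 4 divides |G| = 8, consistent with Lagrange.
S contains the identity, every element's inverse is in S, and S is closed under ·: it is a subgroup.
In fact S = ⟨-i⟩.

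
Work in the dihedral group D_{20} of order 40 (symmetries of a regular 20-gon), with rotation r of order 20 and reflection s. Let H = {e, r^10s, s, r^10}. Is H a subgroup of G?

|H| = 4 divides |G| = 40, consistent with Lagrange.
H contains the identity, every element's inverse is in H, and H is closed under ·: it is a subgroup.

Yes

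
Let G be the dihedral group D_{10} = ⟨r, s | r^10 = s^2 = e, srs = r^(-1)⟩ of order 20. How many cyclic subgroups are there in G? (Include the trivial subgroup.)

Group the elements of G by the cyclic subgroup they generate; each cyclic subgroup of order d accounts for φ(d) elements.
Cyclic subgroups by order — order 1: 1; order 2: 11; order 5: 1; order 10: 1.
Total: 14.

14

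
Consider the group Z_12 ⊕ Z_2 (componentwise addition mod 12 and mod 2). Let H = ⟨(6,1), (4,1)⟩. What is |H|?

|⟨(6,1)⟩| = 2 and |⟨(4,1)⟩| = 6, so |H| is a multiple of lcm(2, 6) = 6 and divides |G| = 24.
Closing under the operation: H = {(0,0), (0,1), (2,0), (2,1), (4,0), (4,1), (6,0), (6,1), (8,0), (8,1), (10,0), (10,1)}, so |H| = 12.

12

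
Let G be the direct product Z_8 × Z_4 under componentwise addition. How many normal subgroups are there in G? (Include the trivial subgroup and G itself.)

G is abelian, so every subgroup is normal.
G has 22 subgroups in total, hence 22 normal subgroups.

22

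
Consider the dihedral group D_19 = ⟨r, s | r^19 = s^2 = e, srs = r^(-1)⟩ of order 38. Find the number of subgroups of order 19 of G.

1

|G| = 38 and 19 | 38, so subgroups of order 19 are possible by Lagrange.
The subgroups of order 19 are: {e, r, r^2, r^3, r^4, r^5, r^6, r^7, r^8, r^9, r^10, r^11, r^12, r^13, r^14, r^15, r^16, r^17, r^18}.
So G has 1 subgroup of order 19.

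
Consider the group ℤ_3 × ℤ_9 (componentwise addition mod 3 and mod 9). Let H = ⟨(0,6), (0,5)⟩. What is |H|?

9

|⟨(0,6)⟩| = 3 and |⟨(0,5)⟩| = 9, so |H| is a multiple of lcm(3, 9) = 9 and divides |G| = 27.
Closing under the operation: H = {(0,0), (0,1), (0,2), (0,3), (0,4), (0,5), (0,6), (0,7), (0,8)}, so |H| = 9.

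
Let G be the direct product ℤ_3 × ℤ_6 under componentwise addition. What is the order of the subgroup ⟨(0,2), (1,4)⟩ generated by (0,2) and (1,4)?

9

|⟨(0,2)⟩| = 3 and |⟨(1,4)⟩| = 3, so |H| is a multiple of lcm(3, 3) = 3 and divides |G| = 18.
Closing under the operation: H = {(0,0), (0,2), (0,4), (1,0), (1,2), (1,4), (2,0), (2,2), (2,4)}, so |H| = 9.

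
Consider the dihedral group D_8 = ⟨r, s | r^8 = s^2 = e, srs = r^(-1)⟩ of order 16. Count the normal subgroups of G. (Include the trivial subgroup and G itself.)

G has 19 subgroups. Checking conjugation-invariance by order — order 1: 1/1 normal; order 2: 1/9 normal; order 4: 1/5 normal; order 8: 3/3 normal; order 16: 1/1 normal.
Total normal subgroups: 7.

7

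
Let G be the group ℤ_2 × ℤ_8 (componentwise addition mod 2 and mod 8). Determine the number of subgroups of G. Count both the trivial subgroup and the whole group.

11

|G| = 16, so by Lagrange every subgroup order divides 16. Divisors: 1, 2, 4, 8, 16.
Subgroups by order — order 1: 1; order 2: 3; order 4: 3; order 8: 3; order 16: 1.
Total: 1 + 3 + 3 + 3 + 1 = 11.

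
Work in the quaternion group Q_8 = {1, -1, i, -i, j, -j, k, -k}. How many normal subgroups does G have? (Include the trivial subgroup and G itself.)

G has 6 subgroups. Checking conjugation-invariance by order — order 1: 1/1 normal; order 2: 1/1 normal; order 4: 3/3 normal; order 8: 1/1 normal.
Total normal subgroups: 6.

6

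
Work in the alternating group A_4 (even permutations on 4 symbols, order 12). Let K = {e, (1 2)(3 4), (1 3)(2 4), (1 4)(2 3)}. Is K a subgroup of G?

|K| = 4 divides |G| = 12, consistent with Lagrange.
K contains the identity, every element's inverse is in K, and K is closed under ∘: it is a subgroup.

Yes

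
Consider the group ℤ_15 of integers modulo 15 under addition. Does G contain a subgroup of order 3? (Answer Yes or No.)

3 | 15. A subgroup of order 3 is {0, 5, 10}.

Yes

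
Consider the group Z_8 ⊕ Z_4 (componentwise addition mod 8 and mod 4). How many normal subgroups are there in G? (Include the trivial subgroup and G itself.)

G is abelian, so every subgroup is normal.
G has 22 subgroups in total, hence 22 normal subgroups.

22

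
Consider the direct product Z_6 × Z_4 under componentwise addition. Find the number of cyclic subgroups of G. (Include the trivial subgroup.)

Group the elements of G by the cyclic subgroup they generate; each cyclic subgroup of order d accounts for φ(d) elements.
Cyclic subgroups by order — order 1: 1; order 2: 3; order 3: 1; order 4: 2; order 6: 3; order 12: 2.
Total: 12.

12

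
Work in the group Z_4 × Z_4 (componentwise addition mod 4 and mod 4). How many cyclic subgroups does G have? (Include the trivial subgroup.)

10

Each element a generates a cyclic subgroup ⟨a⟩; distinct elements may generate the same one (a cyclic group of order d has φ(d) generators).
Cyclic subgroups by order — order 1: 1; order 2: 3; order 4: 6.
Total: 10.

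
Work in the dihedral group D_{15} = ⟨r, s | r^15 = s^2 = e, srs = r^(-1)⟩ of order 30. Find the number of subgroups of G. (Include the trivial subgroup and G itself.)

28

|G| = 30, so by Lagrange every subgroup order divides 30. Divisors: 1, 2, 3, 5, 6, 10, 15, 30.
Subgroups by order — order 1: 1; order 2: 15; order 3: 1; order 5: 1; order 6: 5; order 10: 3; order 15: 1; order 30: 1.
Total: 1 + 15 + 1 + 1 + 5 + 3 + 1 + 1 = 28.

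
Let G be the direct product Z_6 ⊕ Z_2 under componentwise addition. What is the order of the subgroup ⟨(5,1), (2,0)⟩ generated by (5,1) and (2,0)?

6

|⟨(5,1)⟩| = 6 and |⟨(2,0)⟩| = 3, so |H| is a multiple of lcm(6, 3) = 6 and divides |G| = 12.
Closing under the operation: H = {(0,0), (1,1), (2,0), (3,1), (4,0), (5,1)}, so |H| = 6.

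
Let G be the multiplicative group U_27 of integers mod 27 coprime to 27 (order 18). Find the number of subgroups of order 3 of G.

|G| = 18 and 3 | 18, so subgroups of order 3 are possible by Lagrange.
The subgroups of order 3 are: {1, 10, 19}.
So G has 1 subgroup of order 3.

1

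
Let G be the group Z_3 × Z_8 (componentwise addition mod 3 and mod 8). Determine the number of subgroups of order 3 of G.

|G| = 24 and 3 | 24, so subgroups of order 3 are possible by Lagrange.
The subgroups of order 3 are: {(0,0), (1,0), (2,0)}.
So G has 1 subgroup of order 3.

1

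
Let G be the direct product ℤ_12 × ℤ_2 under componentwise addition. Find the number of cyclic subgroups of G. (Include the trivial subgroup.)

12

A cyclic subgroup of order d is generated by each of its φ(d) elements of order d, so the cyclic subgroups of order d number (#elements of order d)/φ(d).
Cyclic subgroups by order — order 1: 1; order 2: 3; order 3: 1; order 4: 2; order 6: 3; order 12: 2.
Total: 12.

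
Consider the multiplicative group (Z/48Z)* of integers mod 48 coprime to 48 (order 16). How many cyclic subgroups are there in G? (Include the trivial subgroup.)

Group the elements of G by the cyclic subgroup they generate; each cyclic subgroup of order d accounts for φ(d) elements.
Cyclic subgroups by order — order 1: 1; order 2: 7; order 4: 4.
Total: 12.

12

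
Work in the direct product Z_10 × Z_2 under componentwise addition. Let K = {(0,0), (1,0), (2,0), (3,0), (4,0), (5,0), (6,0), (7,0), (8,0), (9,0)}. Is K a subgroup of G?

|K| = 10 divides |G| = 20, consistent with Lagrange.
K contains the identity, every element's inverse is in K, and K is closed under +: it is a subgroup.
In fact K = ⟨(9,0)⟩.

Yes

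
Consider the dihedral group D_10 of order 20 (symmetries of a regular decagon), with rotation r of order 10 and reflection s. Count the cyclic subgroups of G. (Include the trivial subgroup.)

14

Each element a generates a cyclic subgroup ⟨a⟩; distinct elements may generate the same one (a cyclic group of order d has φ(d) generators).
Cyclic subgroups by order — order 1: 1; order 2: 11; order 5: 1; order 10: 1.
Total: 14.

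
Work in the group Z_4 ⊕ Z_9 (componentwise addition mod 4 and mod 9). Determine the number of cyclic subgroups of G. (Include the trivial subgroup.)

9

A cyclic subgroup of order d is generated by each of its φ(d) elements of order d, so the cyclic subgroups of order d number (#elements of order d)/φ(d).
Cyclic subgroups by order — order 1: 1; order 2: 1; order 3: 1; order 4: 1; order 6: 1; order 9: 1; order 12: 1; order 18: 1; order 36: 1.
Total: 9.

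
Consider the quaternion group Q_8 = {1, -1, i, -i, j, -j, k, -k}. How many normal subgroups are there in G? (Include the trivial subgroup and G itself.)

6

G has 6 subgroups. Checking conjugation-invariance by order — order 1: 1/1 normal; order 2: 1/1 normal; order 4: 3/3 normal; order 8: 1/1 normal.
Total normal subgroups: 6.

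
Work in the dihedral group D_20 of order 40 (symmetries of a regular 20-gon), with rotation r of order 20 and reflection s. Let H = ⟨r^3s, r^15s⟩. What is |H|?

10

|⟨r^3s⟩| = 2 and |⟨r^15s⟩| = 2, so |H| is a multiple of lcm(2, 2) = 2 and divides |G| = 40.
Closing under the operation: H = {e, r^4, r^8, r^12, r^16, r^3s, r^7s, r^11s, r^15s, r^19s}, so |H| = 10.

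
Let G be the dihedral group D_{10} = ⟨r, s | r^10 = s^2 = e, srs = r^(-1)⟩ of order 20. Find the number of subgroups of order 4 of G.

5

|G| = 20 and 4 | 20, so subgroups of order 4 are possible by Lagrange.
The subgroups of order 4 are: {e, r^5, r^2s, r^7s}; {e, r^5, r^3s, r^8s}; {e, r^5, r^4s, r^9s}; {e, r^5, s, r^5s}; … (5 in all).
So G has 5 subgroups of order 4.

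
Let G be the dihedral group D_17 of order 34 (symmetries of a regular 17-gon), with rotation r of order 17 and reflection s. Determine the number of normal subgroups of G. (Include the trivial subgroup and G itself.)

3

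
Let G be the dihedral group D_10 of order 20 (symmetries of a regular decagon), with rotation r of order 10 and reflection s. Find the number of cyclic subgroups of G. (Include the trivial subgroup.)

A cyclic subgroup of order d is generated by each of its φ(d) elements of order d, so the cyclic subgroups of order d number (#elements of order d)/φ(d).
Cyclic subgroups by order — order 1: 1; order 2: 11; order 5: 1; order 10: 1.
Total: 14.

14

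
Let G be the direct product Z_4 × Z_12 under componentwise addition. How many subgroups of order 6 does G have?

3

|G| = 48 and 6 | 48, so subgroups of order 6 are possible by Lagrange.
The subgroups of order 6 are: {(0,0), (0,2), (0,4), (0,6), (0,8), (0,10)}; {(0,0), (0,4), (0,8), (2,0), (2,4), (2,8)}; {(0,0), (0,4), (0,8), (2,2), (2,6), (2,10)}.
So G has 3 subgroups of order 6.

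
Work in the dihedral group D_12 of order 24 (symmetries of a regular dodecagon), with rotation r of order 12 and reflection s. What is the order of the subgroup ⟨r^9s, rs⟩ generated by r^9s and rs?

|⟨r^9s⟩| = 2 and |⟨rs⟩| = 2, so |H| is a multiple of lcm(2, 2) = 2 and divides |G| = 24.
Closing under the operation: H = {e, r^4, r^8, rs, r^5s, r^9s}, so |H| = 6.

6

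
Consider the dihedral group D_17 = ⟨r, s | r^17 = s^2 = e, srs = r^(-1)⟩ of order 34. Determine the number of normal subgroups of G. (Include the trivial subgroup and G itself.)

G has 20 subgroups. Checking conjugation-invariance by order — order 1: 1/1 normal; order 2: 0/17 normal; order 17: 1/1 normal; order 34: 1/1 normal.
Total normal subgroups: 3.

3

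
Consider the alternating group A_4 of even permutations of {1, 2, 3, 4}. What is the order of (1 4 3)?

Computing powers of (1 4 3): the smallest k with ((1 4 3))^k = e is k = 3.

3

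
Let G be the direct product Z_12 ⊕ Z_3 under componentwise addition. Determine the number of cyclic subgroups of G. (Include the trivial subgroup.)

15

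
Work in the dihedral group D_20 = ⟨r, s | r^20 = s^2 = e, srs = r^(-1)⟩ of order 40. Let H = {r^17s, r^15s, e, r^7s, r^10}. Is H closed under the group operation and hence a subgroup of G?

No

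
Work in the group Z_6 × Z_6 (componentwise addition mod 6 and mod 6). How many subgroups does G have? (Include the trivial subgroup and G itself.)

|G| = 36, so by Lagrange every subgroup order divides 36. Divisors: 1, 2, 3, 4, 6, 9, 12, 18, 36.
Subgroups by order — order 1: 1; order 2: 3; order 3: 4; order 4: 1; order 6: 12; order 9: 1; order 12: 4; order 18: 3; order 36: 1.
Total: 1 + 3 + 4 + 1 + 12 + 1 + 4 + 3 + 1 = 30.

30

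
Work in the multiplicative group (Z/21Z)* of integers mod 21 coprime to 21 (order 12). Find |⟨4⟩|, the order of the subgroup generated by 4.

Compute successive powers of 4 mod 21: 4, 16, 1; 4^3 ≡ 1 (mod 21).
So |⟨4⟩| = 3.

3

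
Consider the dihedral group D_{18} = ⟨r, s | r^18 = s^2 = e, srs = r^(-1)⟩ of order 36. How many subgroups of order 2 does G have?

19

|G| = 36 and 2 | 36, so subgroups of order 2 are possible by Lagrange.
The subgroups of order 2 are: {e, r^10s}; {e, r^11s}; {e, r^12s}; {e, r^13s}; … (19 in all).
So G has 19 subgroups of order 2.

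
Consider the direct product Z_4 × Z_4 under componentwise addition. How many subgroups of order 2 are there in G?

3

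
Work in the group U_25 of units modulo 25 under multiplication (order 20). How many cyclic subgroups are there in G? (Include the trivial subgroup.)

Group the elements of G by the cyclic subgroup they generate; each cyclic subgroup of order d accounts for φ(d) elements.
Cyclic subgroups by order — order 1: 1; order 2: 1; order 4: 1; order 5: 1; order 10: 1; order 20: 1.
Total: 6.

6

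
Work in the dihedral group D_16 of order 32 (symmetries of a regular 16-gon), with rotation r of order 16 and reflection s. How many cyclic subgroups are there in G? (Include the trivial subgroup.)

A cyclic subgroup of order d is generated by each of its φ(d) elements of order d, so the cyclic subgroups of order d number (#elements of order d)/φ(d).
Cyclic subgroups by order — order 1: 1; order 2: 17; order 4: 1; order 8: 1; order 16: 1.
Total: 21.

21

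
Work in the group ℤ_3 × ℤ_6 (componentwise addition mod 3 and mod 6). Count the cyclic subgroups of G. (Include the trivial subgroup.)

10

Each element a generates a cyclic subgroup ⟨a⟩; distinct elements may generate the same one (a cyclic group of order d has φ(d) generators).
Cyclic subgroups by order — order 1: 1; order 2: 1; order 3: 4; order 6: 4.
Total: 10.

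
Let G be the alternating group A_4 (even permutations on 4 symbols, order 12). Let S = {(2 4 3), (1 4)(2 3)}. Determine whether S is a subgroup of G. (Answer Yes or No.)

The identity e ∉ S, so S is not a subgroup.

No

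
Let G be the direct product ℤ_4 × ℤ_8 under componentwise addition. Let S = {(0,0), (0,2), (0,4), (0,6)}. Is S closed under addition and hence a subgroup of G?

Yes

|S| = 4 divides |G| = 32, consistent with Lagrange.
S contains the identity, every element's inverse is in S, and S is closed under +: it is a subgroup.
In fact S = ⟨(0,2)⟩.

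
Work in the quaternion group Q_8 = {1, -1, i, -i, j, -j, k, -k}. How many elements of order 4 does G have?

6

The elements of order 4 are: i, -i, j, -j, k, -k.
That's 6.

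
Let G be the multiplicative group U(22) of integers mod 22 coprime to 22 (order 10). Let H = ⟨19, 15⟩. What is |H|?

10

|⟨19⟩| = 10 and |⟨15⟩| = 5, so |H| is a multiple of lcm(10, 5) = 10 and divides |G| = 10.
Closing {19, 15} under the group operation gives all of G, so |H| = 10.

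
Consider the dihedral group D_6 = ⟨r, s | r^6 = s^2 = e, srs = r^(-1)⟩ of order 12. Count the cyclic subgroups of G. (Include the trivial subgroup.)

10

Group the elements of G by the cyclic subgroup they generate; each cyclic subgroup of order d accounts for φ(d) elements.
Cyclic subgroups by order — order 1: 1; order 2: 7; order 3: 1; order 6: 1.
Total: 10.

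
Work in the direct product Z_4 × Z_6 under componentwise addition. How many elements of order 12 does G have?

8

An element (a,b) has order lcm(ord(a), ord(b)); count pairs with lcm equal to 12.
Enumerating gives 8 such elements.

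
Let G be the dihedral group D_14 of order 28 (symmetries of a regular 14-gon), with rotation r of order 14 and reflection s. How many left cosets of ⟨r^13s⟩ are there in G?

14

|⟨r^13s⟩| = 2 and |G| = 28.
By Lagrange, [G : H] = |G|/|H| = 28/2 = 14.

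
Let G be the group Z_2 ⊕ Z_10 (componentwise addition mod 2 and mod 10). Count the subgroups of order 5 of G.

1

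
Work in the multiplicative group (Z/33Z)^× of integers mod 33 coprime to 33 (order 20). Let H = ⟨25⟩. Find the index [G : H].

4

|⟨25⟩| = 5 and |G| = 20.
By Lagrange, [G : H] = |G|/|H| = 20/5 = 4.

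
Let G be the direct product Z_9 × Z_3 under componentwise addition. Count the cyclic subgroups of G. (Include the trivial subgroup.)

Group the elements of G by the cyclic subgroup they generate; each cyclic subgroup of order d accounts for φ(d) elements.
Cyclic subgroups by order — order 1: 1; order 3: 4; order 9: 3.
Total: 8.

8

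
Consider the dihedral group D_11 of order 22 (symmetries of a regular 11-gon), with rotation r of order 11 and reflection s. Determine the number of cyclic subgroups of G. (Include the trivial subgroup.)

13

A cyclic subgroup of order d is generated by each of its φ(d) elements of order d, so the cyclic subgroups of order d number (#elements of order d)/φ(d).
Cyclic subgroups by order — order 1: 1; order 2: 11; order 11: 1.
Total: 13.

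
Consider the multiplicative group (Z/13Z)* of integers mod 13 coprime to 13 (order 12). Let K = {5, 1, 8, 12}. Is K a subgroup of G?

Yes

|K| = 4 divides |G| = 12, consistent with Lagrange.
K contains the identity, every element's inverse is in K, and K is closed under ·: it is a subgroup.
In fact K = ⟨8⟩.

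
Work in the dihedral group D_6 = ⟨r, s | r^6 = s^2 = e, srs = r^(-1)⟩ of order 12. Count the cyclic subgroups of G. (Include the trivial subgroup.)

Each element a generates a cyclic subgroup ⟨a⟩; distinct elements may generate the same one (a cyclic group of order d has φ(d) generators).
Cyclic subgroups by order — order 1: 1; order 2: 7; order 3: 1; order 6: 1.
Total: 10.

10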